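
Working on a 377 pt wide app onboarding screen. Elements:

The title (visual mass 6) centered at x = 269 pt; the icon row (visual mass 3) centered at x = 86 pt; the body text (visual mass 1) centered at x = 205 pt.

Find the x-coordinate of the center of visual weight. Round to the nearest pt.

x ≈ 208

Weights sum to 6 + 3 + 1 = 10.
Σw·x = 6·269 + 3·86 + 1·205 = 2077, so x̄ = 2077/10 ≈ 207.70.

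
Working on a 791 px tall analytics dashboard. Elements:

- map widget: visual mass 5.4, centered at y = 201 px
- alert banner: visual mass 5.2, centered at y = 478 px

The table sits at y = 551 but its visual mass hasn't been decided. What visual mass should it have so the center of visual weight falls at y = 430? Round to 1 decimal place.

w ≈ 8.2

Existing Σw = 10.6 (5.4 + 5.2); existing moment 5.4·201 + 5.2·478 = 3571.0.
For the centroid to hit 430: (3571.0 + w·551) / (10.6 + w) = 430.
Solving: w = (430·10.6 − 3571.0) / (551 − 430) = 987.0 / 121 ≈ 8.16.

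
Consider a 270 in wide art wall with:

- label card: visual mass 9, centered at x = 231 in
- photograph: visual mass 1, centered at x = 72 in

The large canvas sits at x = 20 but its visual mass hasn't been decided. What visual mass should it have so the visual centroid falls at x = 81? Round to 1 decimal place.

Fixed elements: Σw = 9 + 1 = 10, Σw·x = 9·231 + 1·72 = 2151.
Balance at x = 81 requires (2151 + w·20) / (10 + w) = 81.
So w = (81·10 − 2151)/(20 − 81) = -1341/-61 ≈ 21.98.

w ≈ 22.0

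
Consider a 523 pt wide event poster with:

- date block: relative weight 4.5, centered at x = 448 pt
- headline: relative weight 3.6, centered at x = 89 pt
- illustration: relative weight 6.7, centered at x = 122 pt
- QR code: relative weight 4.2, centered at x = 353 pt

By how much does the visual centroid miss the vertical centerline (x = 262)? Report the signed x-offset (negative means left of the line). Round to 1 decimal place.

≈ -18.0 pt

Weights sum to 4.5 + 3.6 + 6.7 + 4.2 = 19.0.
Σw·x = 4.5·448 + 3.6·89 + 6.7·122 + 4.2·353 = 4636.4, so x̄ = 4636.4/19.0 ≈ 244.02.
Against x = 262, that's 244.02 − 262 = -17.98.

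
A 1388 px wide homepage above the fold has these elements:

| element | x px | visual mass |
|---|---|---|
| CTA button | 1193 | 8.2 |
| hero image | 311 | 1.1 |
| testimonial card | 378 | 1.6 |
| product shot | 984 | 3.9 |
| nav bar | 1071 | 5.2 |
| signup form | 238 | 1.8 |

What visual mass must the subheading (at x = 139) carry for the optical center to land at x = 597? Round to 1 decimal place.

w ≈ 16.5

Known weights sum to 8.2 + 1.1 + 1.6 + 3.9 + 5.2 + 1.8 = 21.8; their moment is 8.2·1193 + 1.1·311 + 1.6·378 + 3.9·984 + 5.2·1071 + 1.8·238 = 20564.7.
For the centroid to hit 597: (20564.7 + w·139) / (21.8 + w) = 597.
So w = (597·21.8 − 20564.7)/(139 − 597) = -7550.1/-458 ≈ 16.48.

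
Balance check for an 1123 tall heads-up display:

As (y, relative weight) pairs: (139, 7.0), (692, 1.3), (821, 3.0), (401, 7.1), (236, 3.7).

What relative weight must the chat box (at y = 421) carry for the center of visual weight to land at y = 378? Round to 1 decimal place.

Known weights sum to 7.0 + 1.3 + 3.0 + 7.1 + 3.7 = 22.1; their moment is 7.0·139 + 1.3·692 + 3.0·821 + 7.1·401 + 3.7·236 = 8055.9.
Set Σw·y/Σw = 378: (8055.9 + 421w) = 378·(22.1 + w).
Solving: w = (378·22.1 − 8055.9) / (421 − 378) = 297.9 / 43 ≈ 6.93.

w ≈ 6.9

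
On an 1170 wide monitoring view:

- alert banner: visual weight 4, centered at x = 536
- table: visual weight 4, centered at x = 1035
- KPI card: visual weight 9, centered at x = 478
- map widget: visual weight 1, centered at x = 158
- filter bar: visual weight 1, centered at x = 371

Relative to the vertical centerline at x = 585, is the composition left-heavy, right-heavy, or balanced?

Σw = 4 + 4 + 9 + 1 + 1 = 19.
x: (4·536 + 4·1035 + 9·478 + 1·158 + 1·371) / 19 = 11115 / 19 ≈ 585.00
That equals the midline 585 — balanced.

balanced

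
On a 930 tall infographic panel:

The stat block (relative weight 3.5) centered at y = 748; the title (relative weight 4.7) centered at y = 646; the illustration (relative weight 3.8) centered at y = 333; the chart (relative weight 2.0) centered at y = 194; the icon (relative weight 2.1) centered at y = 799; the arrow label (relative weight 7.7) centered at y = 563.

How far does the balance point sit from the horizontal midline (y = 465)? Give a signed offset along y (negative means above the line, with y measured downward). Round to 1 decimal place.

Total weight = 3.5 + 4.7 + 3.8 + 2.0 + 2.1 + 7.7 = 23.8.
Σw·y = 13320.6; ȳ = 13320.6/23.8 ≈ 559.69.
Difference: 559.69 − 465 ≈ 94.69.

≈ 94.7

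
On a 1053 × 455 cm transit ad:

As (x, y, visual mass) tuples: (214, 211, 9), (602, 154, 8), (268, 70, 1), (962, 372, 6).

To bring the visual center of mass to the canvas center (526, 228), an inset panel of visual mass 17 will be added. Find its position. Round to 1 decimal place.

(516.7, 230.3)

After adding the inset panel, total weight = 9 + 8 + 1 + 6 + 17 = 41.
Along x: (12782 + 17·x) / 41 = 526 (existing moment 9·214 + 8·602 + 1·268 + 6·962 = 12782) ⇒ x = (21566 − 12782) / 17 ≈ 516.71.
Along y: (5433 + 17·y) / 41 = 228 (existing moment 9·211 + 8·154 + 1·70 + 6·372 = 5433) ⇒ y = (9348 − 5433) / 17 ≈ 230.29.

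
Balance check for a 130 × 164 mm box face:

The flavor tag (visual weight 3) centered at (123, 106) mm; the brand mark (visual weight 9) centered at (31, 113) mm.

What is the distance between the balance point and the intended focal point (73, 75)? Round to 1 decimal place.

≈ 40.9 mm

Σw = 3 + 9 = 12.
x-moment: 3·123 + 9·31 = 648; centroid 648/12 ≈ 54.00.
y-moment: 3·106 + 9·113 = 1335; centroid 1335/12 ≈ 111.25.
Relative to (73, 75): Δ = (-19.00, 36.25); |Δ| = √(-19.00² + 36.25²) ≈ 40.93.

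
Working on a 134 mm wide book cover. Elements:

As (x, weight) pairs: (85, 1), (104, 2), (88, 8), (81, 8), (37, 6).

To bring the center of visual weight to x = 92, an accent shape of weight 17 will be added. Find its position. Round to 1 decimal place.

With the accent shape, Σw becomes 1 + 2 + 8 + 8 + 6 + 17 = 42.
x: target moment 42×92 = 3864; current 1·85 + 2·104 + 8·88 + 8·81 + 6·37 = 1867; the accent shape supplies 1997, so x = 1997/17 ≈ 117.47.

x ≈ 117.5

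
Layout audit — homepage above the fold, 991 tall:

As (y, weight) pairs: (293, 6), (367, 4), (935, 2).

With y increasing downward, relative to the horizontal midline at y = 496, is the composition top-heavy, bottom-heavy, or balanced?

top-heavy

Weights sum to 6 + 4 + 2 = 12.
y: (6·293 + 4·367 + 2·935) / 12 = 5096 / 12 ≈ 424.67
424.7 lies above (smaller y than) the midline 496, so the layout is top-heavy.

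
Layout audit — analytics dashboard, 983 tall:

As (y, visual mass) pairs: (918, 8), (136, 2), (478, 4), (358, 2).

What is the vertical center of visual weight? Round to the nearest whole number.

y ≈ 640

Weights sum to 8 + 2 + 4 + 2 = 16.
y: (8·918 + 2·136 + 4·478 + 2·358) / 16 = 10244 / 16 ≈ 640.25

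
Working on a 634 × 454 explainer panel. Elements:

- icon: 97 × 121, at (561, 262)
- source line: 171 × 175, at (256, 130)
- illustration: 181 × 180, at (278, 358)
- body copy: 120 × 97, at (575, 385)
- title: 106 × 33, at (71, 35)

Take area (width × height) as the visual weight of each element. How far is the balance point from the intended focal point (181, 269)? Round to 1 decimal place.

Areas: icon 97·121 = 11737, source line 171·175 = 29925, illustration 181·180 = 32580, body copy 120·97 = 11640, title 106·33 = 3498. Total weight = 89380.
x-moment: 11737·561 + 29925·256 + 32580·278 + 11640·575 + 3498·71 = 30243855; centroid 30243855/89380 ≈ 338.37.
y-moment: 11737·262 + 29925·130 + 32580·358 + 11640·385 + 3498·35 = 23232814; centroid 23232814/89380 ≈ 259.93.
Relative to (181, 269): Δ = (157.37, -9.07); |Δ| = √(157.37² + -9.07²) ≈ 157.63.

≈ 157.6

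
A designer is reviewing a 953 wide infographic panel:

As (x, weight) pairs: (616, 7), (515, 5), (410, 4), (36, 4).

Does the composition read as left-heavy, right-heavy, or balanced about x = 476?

Total weight = 7 + 5 + 4 + 4 = 20.
x: (7·616 + 5·515 + 4·410 + 4·36) / 20 = 8671 / 20 ≈ 433.55
Since 433.6 is left of 476, the composition reads left-heavy.

left-heavy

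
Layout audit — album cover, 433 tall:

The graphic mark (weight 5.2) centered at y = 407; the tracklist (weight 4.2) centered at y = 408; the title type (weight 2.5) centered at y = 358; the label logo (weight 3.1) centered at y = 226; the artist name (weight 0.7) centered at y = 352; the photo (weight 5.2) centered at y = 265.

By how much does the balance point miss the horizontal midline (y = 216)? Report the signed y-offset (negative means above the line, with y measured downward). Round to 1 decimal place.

Σw = 5.2 + 4.2 + 2.5 + 3.1 + 0.7 + 5.2 = 20.9.
Σw·y = 7050.0; ȳ = 7050.0/20.9 ≈ 337.32.
Offset from y = 216: 337.32 − 216 ≈ 121.32.

≈ 121.3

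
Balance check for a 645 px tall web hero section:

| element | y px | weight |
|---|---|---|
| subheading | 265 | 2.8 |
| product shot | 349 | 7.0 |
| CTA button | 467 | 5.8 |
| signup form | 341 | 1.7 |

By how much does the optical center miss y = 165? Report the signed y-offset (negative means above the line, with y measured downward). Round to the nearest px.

≈ 209 px

Weights sum to 2.8 + 7.0 + 5.8 + 1.7 = 17.3.
y: (2.8·265 + 7.0·349 + 5.8·467 + 1.7·341) / 17.3 = 6473.3 / 17.3 ≈ 374.18
Difference: 374.18 − 165 ≈ 209.18.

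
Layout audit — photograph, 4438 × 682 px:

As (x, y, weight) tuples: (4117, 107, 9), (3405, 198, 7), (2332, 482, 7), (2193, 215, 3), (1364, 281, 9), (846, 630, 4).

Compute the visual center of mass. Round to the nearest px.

(2550, 293)

Σw = 9 + 7 + 7 + 3 + 9 + 4 = 39.
x: moment 99451 / weight 39 ≈ 2550.03
y: moment 11417 / weight 39 ≈ 292.74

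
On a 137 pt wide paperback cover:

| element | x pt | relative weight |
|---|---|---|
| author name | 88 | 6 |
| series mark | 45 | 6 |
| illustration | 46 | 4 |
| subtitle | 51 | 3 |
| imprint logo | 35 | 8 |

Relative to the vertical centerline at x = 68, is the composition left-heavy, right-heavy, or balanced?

left-heavy

Weights sum to 6 + 6 + 4 + 3 + 8 = 27.
x-moment: 6·88 + 6·45 + 4·46 + 3·51 + 8·35 = 1415; centroid 1415/27 ≈ 52.41.
52.4 vs midline 68 → left-heavy.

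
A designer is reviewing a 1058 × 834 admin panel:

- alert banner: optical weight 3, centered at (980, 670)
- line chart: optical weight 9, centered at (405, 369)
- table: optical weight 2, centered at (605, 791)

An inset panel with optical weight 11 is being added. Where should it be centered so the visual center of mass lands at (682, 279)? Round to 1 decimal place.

(841.4, 5.6)

After adding the inset panel, total weight = 3 + 9 + 2 + 11 = 25.
Along x: (7795 + 11·x) / 25 = 682 (existing moment 3·980 + 9·405 + 2·605 = 7795) ⇒ x = (17050 − 7795) / 11 ≈ 841.36.
Along y: (6913 + 11·y) / 25 = 279 (existing moment 3·670 + 9·369 + 2·791 = 6913) ⇒ y = (6975 − 6913) / 11 ≈ 5.64.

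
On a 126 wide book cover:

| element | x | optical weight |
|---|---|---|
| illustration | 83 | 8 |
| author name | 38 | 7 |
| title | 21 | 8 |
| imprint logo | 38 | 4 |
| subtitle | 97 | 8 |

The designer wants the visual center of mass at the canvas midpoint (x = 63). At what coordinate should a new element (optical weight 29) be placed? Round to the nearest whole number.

x ≈ 69

With the new element, Σw becomes 8 + 7 + 8 + 4 + 8 + 29 = 64.
x: need Σw·x = 64·63 = 4032. Existing = 8·83 + 7·38 + 8·21 + 4·38 + 8·97 = 2026. Remainder 2006 / 29 ≈ 69.17.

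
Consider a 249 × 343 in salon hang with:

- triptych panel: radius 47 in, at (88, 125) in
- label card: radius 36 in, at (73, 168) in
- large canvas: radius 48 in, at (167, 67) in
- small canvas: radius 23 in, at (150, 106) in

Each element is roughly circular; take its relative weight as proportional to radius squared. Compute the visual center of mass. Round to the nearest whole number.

r² weights: triptych panel 47² = 2209, label card 36² = 1296, large canvas 48² = 2304, small canvas 23² = 529. Total = 6338.
x-moment: 2209·88 + 1296·73 + 2304·167 + 529·150 = 753118; centroid 753118/6338 ≈ 118.83.
y-moment: 2209·125 + 1296·168 + 2304·67 + 529·106 = 704295; centroid 704295/6338 ≈ 111.12.

(119, 111)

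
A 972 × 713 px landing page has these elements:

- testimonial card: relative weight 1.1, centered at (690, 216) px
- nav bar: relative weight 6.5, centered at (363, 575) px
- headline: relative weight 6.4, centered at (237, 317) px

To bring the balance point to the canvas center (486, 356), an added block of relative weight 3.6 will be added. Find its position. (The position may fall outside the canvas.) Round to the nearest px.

(1088, 73)

After adding the added block, total weight = 1.1 + 6.5 + 6.4 + 3.6 = 17.6.
x: need Σw·x = 17.6·486 = 8553.6. Existing = 1.1·690 + 6.5·363 + 6.4·237 = 4635.3. Remainder 3918.3 / 3.6 ≈ 1088.42.
y: need Σw·y = 17.6·356 = 6265.6. Existing = 1.1·216 + 6.5·575 + 6.4·317 = 6003.9. Remainder 261.7 / 3.6 ≈ 72.69.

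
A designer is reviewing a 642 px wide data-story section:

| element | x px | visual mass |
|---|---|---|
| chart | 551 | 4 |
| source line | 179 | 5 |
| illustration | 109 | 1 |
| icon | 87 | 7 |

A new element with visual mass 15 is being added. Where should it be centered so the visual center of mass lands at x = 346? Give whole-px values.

With the new element, Σw becomes 4 + 5 + 1 + 7 + 15 = 32.
x: target moment 32×346 = 11072; current 4·551 + 5·179 + 1·109 + 7·87 = 3817; the new element supplies 7255, so x = 7255/15 ≈ 483.67.

x ≈ 484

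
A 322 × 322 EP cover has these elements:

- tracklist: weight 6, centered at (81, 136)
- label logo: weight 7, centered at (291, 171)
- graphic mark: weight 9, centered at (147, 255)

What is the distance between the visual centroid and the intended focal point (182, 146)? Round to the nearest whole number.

≈ 50

Weights sum to 6 + 7 + 9 = 22.
x: (6·81 + 7·291 + 9·147) / 22 = 3846 / 22 ≈ 174.82
y: (6·136 + 7·171 + 9·255) / 22 = 4308 / 22 ≈ 195.82
From (182, 146): dx = -7.18, dy = 49.82, so the distance is √(dx²+dy²) ≈ 50.33.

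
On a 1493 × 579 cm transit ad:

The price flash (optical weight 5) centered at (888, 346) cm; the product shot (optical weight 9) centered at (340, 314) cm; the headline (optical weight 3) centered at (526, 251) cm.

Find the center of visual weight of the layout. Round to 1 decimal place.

(534.0, 312.3)

Total weight = 5 + 9 + 3 = 17.
x: (5·888 + 9·340 + 3·526) / 17 = 9078 / 17 ≈ 534.00
y: (5·346 + 9·314 + 3·251) / 17 = 5309 / 17 ≈ 312.29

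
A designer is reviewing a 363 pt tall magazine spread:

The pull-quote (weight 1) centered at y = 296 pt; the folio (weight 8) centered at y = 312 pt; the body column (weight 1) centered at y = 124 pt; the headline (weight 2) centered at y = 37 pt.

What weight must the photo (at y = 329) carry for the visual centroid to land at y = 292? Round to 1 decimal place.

Existing Σw = 12 (1 + 8 + 1 + 2); existing moment 1·296 + 8·312 + 1·124 + 2·37 = 2990.
For the centroid to hit 292: (2990 + w·329) / (12 + w) = 292.
So w = (292·12 − 2990)/(329 − 292) = 514/37 ≈ 13.89.

w ≈ 13.9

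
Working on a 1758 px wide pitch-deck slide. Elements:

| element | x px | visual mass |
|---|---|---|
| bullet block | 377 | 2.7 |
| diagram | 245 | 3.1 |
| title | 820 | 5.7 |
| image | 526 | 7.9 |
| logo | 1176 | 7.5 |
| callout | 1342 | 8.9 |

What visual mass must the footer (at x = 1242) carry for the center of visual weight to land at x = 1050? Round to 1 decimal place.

Fixed elements: Σw = 2.7 + 3.1 + 5.7 + 7.9 + 7.5 + 8.9 = 35.8, Σw·x = 2.7·377 + 3.1·245 + 5.7·820 + 7.9·526 + 7.5·1176 + 8.9·1342 = 31370.6.
For the centroid to hit 1050: (31370.6 + w·1242) / (35.8 + w) = 1050.
Solving: w = (1050·35.8 − 31370.6) / (1242 − 1050) = 6219.4 / 192 ≈ 32.39.

w ≈ 32.4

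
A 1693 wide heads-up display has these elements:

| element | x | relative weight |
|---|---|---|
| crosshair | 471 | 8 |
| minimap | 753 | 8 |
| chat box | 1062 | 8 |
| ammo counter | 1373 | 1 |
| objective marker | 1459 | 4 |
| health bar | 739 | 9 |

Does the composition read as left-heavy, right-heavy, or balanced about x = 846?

Weights sum to 8 + 8 + 8 + 1 + 4 + 9 = 38.
Σw·x = 8·471 + 8·753 + 8·1062 + 1·1373 + 4·1459 + 9·739 = 32148, so x̄ = 32148/38 ≈ 846.00.
846.00 = 846 exactly: balanced.

balanced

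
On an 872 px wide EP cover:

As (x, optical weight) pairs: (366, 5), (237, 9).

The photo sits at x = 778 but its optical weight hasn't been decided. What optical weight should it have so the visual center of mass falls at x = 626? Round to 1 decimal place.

w ≈ 31.6

Known weights sum to 5 + 9 = 14; their moment is 5·366 + 9·237 = 3963.
For the centroid to hit 626: (3963 + w·778) / (14 + w) = 626.
Rearranging, w·(778 − 626) = 626·14 − 3963 = 4801, so w ≈ 4801/152 = 31.59.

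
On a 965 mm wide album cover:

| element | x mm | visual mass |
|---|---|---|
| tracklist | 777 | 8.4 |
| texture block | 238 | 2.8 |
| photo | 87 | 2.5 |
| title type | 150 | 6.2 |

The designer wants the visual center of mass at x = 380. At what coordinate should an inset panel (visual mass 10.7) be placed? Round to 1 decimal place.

x ≈ 307.2

New total weight: (8.4 + 2.8 + 2.5 + 6.2) + 10.7 = 30.6.
x: target moment 30.6×380 = 11628.0; current 8.4·777 + 2.8·238 + 2.5·87 + 6.2·150 = 8340.7; the inset panel supplies 3287.3, so x = 3287.3/10.7 ≈ 307.22.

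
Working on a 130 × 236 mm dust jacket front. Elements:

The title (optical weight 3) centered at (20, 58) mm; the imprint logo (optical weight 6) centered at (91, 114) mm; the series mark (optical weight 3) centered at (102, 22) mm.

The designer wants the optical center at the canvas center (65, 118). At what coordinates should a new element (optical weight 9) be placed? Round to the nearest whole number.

(50, 173)

New total weight: (3 + 6 + 3) + 9 = 21.
x: target moment 21×65 = 1365; current 3·20 + 6·91 + 3·102 = 912; the new element supplies 453, so x = 453/9 ≈ 50.33.
y: target moment 21×118 = 2478; current 3·58 + 6·114 + 3·22 = 924; the new element supplies 1554, so y = 1554/9 ≈ 172.67.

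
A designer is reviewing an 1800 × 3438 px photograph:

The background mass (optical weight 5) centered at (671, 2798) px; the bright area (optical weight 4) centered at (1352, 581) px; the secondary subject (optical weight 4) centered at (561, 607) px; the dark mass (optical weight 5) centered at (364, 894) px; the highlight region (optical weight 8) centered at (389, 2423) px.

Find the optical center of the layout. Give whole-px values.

(613, 1638)

Σw = 5 + 4 + 4 + 5 + 8 = 26.
x-moment: 5·671 + 4·1352 + 4·561 + 5·364 + 8·389 = 15939; centroid 15939/26 ≈ 613.04.
y-moment: 5·2798 + 4·581 + 4·607 + 5·894 + 8·2423 = 42596; centroid 42596/26 ≈ 1638.31.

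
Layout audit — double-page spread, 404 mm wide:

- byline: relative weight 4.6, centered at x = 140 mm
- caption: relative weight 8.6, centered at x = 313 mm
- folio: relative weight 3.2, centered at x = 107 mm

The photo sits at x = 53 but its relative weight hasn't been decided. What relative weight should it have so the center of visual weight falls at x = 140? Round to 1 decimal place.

w ≈ 15.9

Fixed elements: Σw = 4.6 + 8.6 + 3.2 = 16.4, Σw·x = 4.6·140 + 8.6·313 + 3.2·107 = 3678.2.
Set Σw·x/Σw = 140: (3678.2 + 53w) = 140·(16.4 + w).
Solving: w = (140·16.4 − 3678.2) / (53 − 140) = -1382.2 / -87 ≈ 15.89.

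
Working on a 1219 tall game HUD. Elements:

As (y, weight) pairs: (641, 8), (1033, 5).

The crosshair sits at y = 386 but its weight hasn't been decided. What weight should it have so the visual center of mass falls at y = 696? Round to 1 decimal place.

Existing Σw = 13 (8 + 5); existing moment 8·641 + 5·1033 = 10293.
Set Σw·y/Σw = 696: (10293 + 386w) = 696·(13 + w).
Rearranging, w·(386 − 696) = 696·13 − 10293 = -1245, so w ≈ -1245/-310 = 4.02.

w ≈ 4.0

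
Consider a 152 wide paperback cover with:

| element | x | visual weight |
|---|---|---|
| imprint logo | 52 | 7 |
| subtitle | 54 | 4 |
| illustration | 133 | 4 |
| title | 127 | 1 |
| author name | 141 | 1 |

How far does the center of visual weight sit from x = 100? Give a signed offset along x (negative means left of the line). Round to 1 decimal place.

Weights sum to 7 + 4 + 4 + 1 + 1 = 17.
x-moment: 7·52 + 4·54 + 4·133 + 1·127 + 1·141 = 1380; centroid 1380/17 ≈ 81.18.
Difference: 81.18 − 100 ≈ -18.82.

≈ -18.8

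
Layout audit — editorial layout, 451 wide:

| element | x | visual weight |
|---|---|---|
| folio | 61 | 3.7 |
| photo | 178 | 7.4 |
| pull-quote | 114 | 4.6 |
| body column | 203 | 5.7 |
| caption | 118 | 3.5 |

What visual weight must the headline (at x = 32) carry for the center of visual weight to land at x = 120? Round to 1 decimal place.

w ≈ 7.4

Fixed elements: Σw = 3.7 + 7.4 + 4.6 + 5.7 + 3.5 = 24.9, Σw·x = 3.7·61 + 7.4·178 + 4.6·114 + 5.7·203 + 3.5·118 = 3637.4.
Balance at x = 120 requires (3637.4 + w·32) / (24.9 + w) = 120.
So w = (120·24.9 − 3637.4)/(32 − 120) = -649.4/-88 ≈ 7.38.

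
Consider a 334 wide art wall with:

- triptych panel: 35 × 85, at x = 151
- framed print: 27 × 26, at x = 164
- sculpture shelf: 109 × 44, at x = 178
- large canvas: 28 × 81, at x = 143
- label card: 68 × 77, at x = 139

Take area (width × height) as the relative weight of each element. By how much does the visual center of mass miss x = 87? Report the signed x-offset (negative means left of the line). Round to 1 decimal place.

≈ 67.6

Areas → weights: triptych panel 35·85 = 2975, framed print 27·26 = 702, sculpture shelf 109·44 = 4796, large canvas 28·81 = 2268, label card 68·77 = 5236; Σw = 15977.
x-moment: 2975·151 + 702·164 + 4796·178 + 2268·143 + 5236·139 = 2470169; centroid 2470169/15977 ≈ 154.61.
Against x = 87, that's 154.61 − 87 = 67.61.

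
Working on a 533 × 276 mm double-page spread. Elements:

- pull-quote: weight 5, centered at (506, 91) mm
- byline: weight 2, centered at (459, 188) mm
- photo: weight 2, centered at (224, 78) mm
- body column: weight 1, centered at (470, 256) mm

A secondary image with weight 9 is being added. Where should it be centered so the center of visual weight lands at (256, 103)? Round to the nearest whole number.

With the secondary image, Σw becomes 5 + 2 + 2 + 1 + 9 = 19.
Along x: (4366 + 9·x) / 19 = 256 (existing moment 5·506 + 2·459 + 2·224 + 1·470 = 4366) ⇒ x = (4864 − 4366) / 9 ≈ 55.33.
Along y: (1243 + 9·y) / 19 = 103 (existing moment 5·91 + 2·188 + 2·78 + 1·256 = 1243) ⇒ y = (1957 − 1243) / 9 ≈ 79.33.

(55, 79)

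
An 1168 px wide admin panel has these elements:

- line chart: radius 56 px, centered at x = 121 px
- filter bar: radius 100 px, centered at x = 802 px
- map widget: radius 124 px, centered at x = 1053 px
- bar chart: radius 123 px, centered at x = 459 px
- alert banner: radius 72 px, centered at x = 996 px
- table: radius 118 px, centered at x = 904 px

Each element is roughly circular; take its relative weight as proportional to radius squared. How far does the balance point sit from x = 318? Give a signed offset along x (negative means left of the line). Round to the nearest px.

r² weights: line chart 56² = 3136, filter bar 100² = 10000, map widget 124² = 15376, bar chart 123² = 15129, alert banner 72² = 5184, table 118² = 13924. Total = 62749.
x-moment: 3136·121 + 10000·802 + 15376·1053 + 15129·459 + 5184·996 + 13924·904 = 49285155; centroid 49285155/62749 ≈ 785.43.
Offset from x = 318: 785.43 − 318 ≈ 467.43.

≈ 467 px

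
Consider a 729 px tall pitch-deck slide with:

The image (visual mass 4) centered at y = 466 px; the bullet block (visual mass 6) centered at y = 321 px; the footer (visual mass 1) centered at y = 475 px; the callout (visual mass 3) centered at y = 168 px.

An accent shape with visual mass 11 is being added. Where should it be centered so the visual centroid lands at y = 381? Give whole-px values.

After adding the accent shape, total weight = 4 + 6 + 1 + 3 + 11 = 25.
y: need Σw·y = 25·381 = 9525. Existing = 4·466 + 6·321 + 1·475 + 3·168 = 4769. Remainder 4756 / 11 ≈ 432.36.

y ≈ 432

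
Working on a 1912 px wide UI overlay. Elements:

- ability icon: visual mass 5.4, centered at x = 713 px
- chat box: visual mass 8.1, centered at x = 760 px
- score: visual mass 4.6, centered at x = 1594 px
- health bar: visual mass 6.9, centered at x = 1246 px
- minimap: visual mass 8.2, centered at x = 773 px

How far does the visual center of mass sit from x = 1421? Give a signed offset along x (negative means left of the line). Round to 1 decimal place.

Weights sum to 5.4 + 8.1 + 4.6 + 6.9 + 8.2 = 33.2.
x-moment: 5.4·713 + 8.1·760 + 4.6·1594 + 6.9·1246 + 8.2·773 = 32274.6; centroid 32274.6/33.2 ≈ 972.13.
Offset from x = 1421: 972.13 − 1421 ≈ -448.87.

≈ -448.9 px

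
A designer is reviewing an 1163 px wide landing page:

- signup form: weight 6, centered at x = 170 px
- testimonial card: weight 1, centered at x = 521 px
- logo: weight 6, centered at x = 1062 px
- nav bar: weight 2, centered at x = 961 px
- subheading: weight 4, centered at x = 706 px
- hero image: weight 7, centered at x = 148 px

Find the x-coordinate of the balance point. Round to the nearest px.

x ≈ 527

Weights sum to 6 + 1 + 6 + 2 + 4 + 7 = 26.
x: (6·170 + 1·521 + 6·1062 + 2·961 + 4·706 + 7·148) / 26 = 13695 / 26 ≈ 526.73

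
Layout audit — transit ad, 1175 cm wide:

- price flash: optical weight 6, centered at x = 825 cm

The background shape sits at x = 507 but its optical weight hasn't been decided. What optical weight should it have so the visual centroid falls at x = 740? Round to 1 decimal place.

The single fixed element contributes weight 6, moment 6·825 = 4950.
Set Σw·x/Σw = 740: (4950 + 507w) = 740·(6 + w).
Solving: w = (740·6 − 4950) / (507 − 740) = -510 / -233 ≈ 2.19.

w ≈ 2.2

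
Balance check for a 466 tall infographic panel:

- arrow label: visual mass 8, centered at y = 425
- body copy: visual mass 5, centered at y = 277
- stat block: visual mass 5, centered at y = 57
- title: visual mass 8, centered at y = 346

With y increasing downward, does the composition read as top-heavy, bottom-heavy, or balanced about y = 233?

bottom-heavy

Σw = 8 + 5 + 5 + 8 = 26.
Σw·y = 8·425 + 5·277 + 5·57 + 8·346 = 7838, so ȳ = 7838/26 ≈ 301.46.
301.5 lies below (larger y than) the midline 233, so the layout is bottom-heavy.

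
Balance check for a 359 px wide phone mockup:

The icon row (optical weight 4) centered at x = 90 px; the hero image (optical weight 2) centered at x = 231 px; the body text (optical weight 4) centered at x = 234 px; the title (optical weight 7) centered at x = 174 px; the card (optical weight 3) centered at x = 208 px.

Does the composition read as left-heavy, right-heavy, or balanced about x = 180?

Σw = 4 + 2 + 4 + 7 + 3 = 20.
x: (4·90 + 2·231 + 4·234 + 7·174 + 3·208) / 20 = 3600 / 20 ≈ 180.00
The centroid 180.00 matches the midline at 180, so the layout is balanced.

balanced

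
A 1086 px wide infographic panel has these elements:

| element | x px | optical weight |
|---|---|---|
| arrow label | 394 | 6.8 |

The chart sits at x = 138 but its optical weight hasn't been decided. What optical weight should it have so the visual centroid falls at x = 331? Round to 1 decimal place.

Known: weight 6.8 with moment 6.8·394 = 2679.2.
For the centroid to hit 331: (2679.2 + w·138) / (6.8 + w) = 331.
Rearranging, w·(138 − 331) = 331·6.8 − 2679.2 = -428.4, so w ≈ -428.4/-193 = 2.22.

w ≈ 2.2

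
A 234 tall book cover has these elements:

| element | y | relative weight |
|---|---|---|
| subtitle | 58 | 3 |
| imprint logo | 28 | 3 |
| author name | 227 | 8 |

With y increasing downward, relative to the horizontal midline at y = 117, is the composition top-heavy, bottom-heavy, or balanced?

Total weight = 3 + 3 + 8 = 14.
y: (3·58 + 3·28 + 8·227) / 14 = 2074 / 14 ≈ 148.14
148.1 lies below (larger y than) the midline 117, so the layout is bottom-heavy.

bottom-heavy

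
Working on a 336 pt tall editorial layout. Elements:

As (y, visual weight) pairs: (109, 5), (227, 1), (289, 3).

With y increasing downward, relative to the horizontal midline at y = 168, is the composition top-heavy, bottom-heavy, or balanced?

Total weight = 5 + 1 + 3 = 9.
Σw·y = 5·109 + 1·227 + 3·289 = 1639, so ȳ = 1639/9 ≈ 182.11.
182.1 vs midline 168 → bottom-heavy.

bottom-heavy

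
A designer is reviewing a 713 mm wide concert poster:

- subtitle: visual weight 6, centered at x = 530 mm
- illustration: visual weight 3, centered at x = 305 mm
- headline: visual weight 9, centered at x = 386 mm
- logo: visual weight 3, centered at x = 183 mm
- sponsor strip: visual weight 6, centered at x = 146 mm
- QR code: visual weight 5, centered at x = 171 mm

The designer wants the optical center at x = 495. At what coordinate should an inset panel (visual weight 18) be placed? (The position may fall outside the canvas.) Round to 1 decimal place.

With the inset panel, Σw becomes 6 + 3 + 9 + 3 + 6 + 5 + 18 = 50.
Along x: (9849 + 18·x) / 50 = 495 (existing moment 6·530 + 3·305 + 9·386 + 3·183 + 6·146 + 5·171 = 9849) ⇒ x = (24750 − 9849) / 18 ≈ 827.83.

x ≈ 827.8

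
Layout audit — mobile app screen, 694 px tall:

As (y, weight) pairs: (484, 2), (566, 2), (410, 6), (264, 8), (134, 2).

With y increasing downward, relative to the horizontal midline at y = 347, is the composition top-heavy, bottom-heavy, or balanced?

balanced

Σw = 2 + 2 + 6 + 8 + 2 = 20.
y: (2·484 + 2·566 + 6·410 + 8·264 + 2·134) / 20 = 6940 / 20 ≈ 347.00
The centroid 347.00 matches the midline at 347, so the layout is balanced.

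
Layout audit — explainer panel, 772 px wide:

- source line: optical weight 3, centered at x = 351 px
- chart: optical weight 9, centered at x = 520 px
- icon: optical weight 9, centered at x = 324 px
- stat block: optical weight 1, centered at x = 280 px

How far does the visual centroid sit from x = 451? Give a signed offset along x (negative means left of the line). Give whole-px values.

Weights sum to 3 + 9 + 9 + 1 = 22.
Σw·x = 3·351 + 9·520 + 9·324 + 1·280 = 8929, so x̄ = 8929/22 ≈ 405.86.
Against x = 451, that's 405.86 − 451 = -45.14.

≈ -45 px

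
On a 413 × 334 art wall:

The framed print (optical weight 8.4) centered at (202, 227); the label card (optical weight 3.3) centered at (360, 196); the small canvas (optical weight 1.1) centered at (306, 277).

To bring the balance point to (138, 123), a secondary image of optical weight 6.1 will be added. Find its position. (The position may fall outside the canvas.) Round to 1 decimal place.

(-100.5, -87.5)

After adding the secondary image, total weight = 8.4 + 3.3 + 1.1 + 6.1 = 18.9.
Along x: (3221.4 + 6.1·x) / 18.9 = 138 (existing moment 8.4·202 + 3.3·360 + 1.1·306 = 3221.4) ⇒ x = (2608.2 − 3221.4) / 6.1 ≈ -100.52.
Along y: (2858.3 + 6.1·y) / 18.9 = 123 (existing moment 8.4·227 + 3.3·196 + 1.1·277 = 2858.3) ⇒ y = (2324.7 − 2858.3) / 6.1 ≈ -87.48.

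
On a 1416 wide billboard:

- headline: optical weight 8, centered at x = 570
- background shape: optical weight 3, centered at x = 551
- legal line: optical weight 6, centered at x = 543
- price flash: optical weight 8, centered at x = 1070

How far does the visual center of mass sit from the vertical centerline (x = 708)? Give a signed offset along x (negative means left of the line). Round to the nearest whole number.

Weights sum to 8 + 3 + 6 + 8 = 25.
Σw·x = 8·570 + 3·551 + 6·543 + 8·1070 = 18031, so x̄ = 18031/25 ≈ 721.24.
Against x = 708, that's 721.24 − 708 = 13.24.

≈ 13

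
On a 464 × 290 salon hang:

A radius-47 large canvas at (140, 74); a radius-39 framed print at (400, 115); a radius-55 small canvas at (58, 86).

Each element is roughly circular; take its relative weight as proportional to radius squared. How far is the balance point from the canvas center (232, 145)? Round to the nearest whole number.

≈ 90

Weights ∝ r²: large canvas 47² = 2209, framed print 39² = 1521, small canvas 55² = 3025; Σw = 6755.
x-moment: 2209·140 + 1521·400 + 3025·58 = 1093110; centroid 1093110/6755 ≈ 161.82.
y-moment: 2209·74 + 1521·115 + 3025·86 = 598531; centroid 598531/6755 ≈ 88.61.
Offset from (232, 145): Δx ≈ -70.18, Δy ≈ -56.39; distance = √(Δx² + Δy²) ≈ 90.03.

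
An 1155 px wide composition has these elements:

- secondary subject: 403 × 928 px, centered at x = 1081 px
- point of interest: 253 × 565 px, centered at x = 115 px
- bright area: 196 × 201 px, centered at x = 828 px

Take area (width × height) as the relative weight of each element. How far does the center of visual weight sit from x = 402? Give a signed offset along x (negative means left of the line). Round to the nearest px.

≈ 413 px

Areas → weights: secondary subject 403·928 = 373984, point of interest 253·565 = 142945, bright area 196·201 = 39396; Σw = 556325.
x-moment: 373984·1081 + 142945·115 + 39396·828 = 453335267; centroid 453335267/556325 ≈ 814.87.
Difference: 814.87 − 402 ≈ 412.87.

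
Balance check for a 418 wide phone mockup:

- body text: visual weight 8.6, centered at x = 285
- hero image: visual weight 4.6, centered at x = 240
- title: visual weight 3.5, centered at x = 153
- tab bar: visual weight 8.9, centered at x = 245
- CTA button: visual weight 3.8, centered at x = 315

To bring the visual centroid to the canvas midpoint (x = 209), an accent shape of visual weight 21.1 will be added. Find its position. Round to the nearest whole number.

x ≈ 146

With the accent shape, Σw becomes 8.6 + 4.6 + 3.5 + 8.9 + 3.8 + 21.1 = 50.5.
x: target moment 50.5×209 = 10554.5; current 8.6·285 + 4.6·240 + 3.5·153 + 8.9·245 + 3.8·315 = 7468.0; the accent shape supplies 3086.5, so x = 3086.5/21.1 ≈ 146.28.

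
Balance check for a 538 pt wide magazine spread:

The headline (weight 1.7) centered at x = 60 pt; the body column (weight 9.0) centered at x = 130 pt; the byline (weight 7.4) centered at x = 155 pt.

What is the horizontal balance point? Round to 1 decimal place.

Weights sum to 1.7 + 9.0 + 7.4 = 18.1.
x-moment: 1.7·60 + 9.0·130 + 7.4·155 = 2419.0; centroid 2419.0/18.1 ≈ 133.65.

x ≈ 133.6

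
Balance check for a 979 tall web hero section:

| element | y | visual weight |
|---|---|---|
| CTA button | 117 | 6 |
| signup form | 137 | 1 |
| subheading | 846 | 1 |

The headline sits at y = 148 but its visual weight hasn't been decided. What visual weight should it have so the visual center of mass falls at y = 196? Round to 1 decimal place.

w ≈ 2.4

Known weights sum to 6 + 1 + 1 = 8; their moment is 6·117 + 1·137 + 1·846 = 1685.
For the centroid to hit 196: (1685 + w·148) / (8 + w) = 196.
Solving: w = (196·8 − 1685) / (148 − 196) = -117 / -48 ≈ 2.44.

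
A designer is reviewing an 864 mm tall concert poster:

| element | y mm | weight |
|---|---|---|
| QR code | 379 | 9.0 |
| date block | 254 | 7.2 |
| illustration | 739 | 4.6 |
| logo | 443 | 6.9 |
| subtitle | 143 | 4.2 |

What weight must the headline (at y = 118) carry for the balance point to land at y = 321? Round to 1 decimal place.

Existing Σw = 31.9 (9.0 + 7.2 + 4.6 + 6.9 + 4.2); existing moment 9.0·379 + 7.2·254 + 4.6·739 + 6.9·443 + 4.2·143 = 12296.5.
Set Σw·y/Σw = 321: (12296.5 + 118w) = 321·(31.9 + w).
Rearranging, w·(118 − 321) = 321·31.9 − 12296.5 = -2056.6, so w ≈ -2056.6/-203 = 10.13.

w ≈ 10.1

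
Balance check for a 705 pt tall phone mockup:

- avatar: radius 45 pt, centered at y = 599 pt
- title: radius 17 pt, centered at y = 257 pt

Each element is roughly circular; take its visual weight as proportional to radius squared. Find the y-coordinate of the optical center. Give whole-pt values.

y ≈ 556

Weights ∝ r²: avatar 45² = 2025, title 17² = 289; Σw = 2314.
y: (2025·599 + 289·257) / 2314 = 1287248 / 2314 ≈ 556.29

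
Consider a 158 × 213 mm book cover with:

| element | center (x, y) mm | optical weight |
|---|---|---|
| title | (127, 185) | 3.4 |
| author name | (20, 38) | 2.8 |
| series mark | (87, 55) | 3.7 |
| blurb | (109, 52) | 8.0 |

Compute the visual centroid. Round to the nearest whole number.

(94, 76)

Total weight = 3.4 + 2.8 + 3.7 + 8.0 = 17.9.
x: (3.4·127 + 2.8·20 + 3.7·87 + 8.0·109) / 17.9 = 1681.7 / 17.9 ≈ 93.95
y: (3.4·185 + 2.8·38 + 3.7·55 + 8.0·52) / 17.9 = 1354.9 / 17.9 ≈ 75.69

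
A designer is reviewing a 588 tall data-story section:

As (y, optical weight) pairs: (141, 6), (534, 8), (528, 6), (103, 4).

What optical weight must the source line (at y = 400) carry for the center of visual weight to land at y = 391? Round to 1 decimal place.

Fixed elements: Σw = 6 + 8 + 6 + 4 = 24, Σw·y = 6·141 + 8·534 + 6·528 + 4·103 = 8698.
For the centroid to hit 391: (8698 + w·400) / (24 + w) = 391.
So w = (391·24 − 8698)/(400 − 391) = 686/9 ≈ 76.22.

w ≈ 76.2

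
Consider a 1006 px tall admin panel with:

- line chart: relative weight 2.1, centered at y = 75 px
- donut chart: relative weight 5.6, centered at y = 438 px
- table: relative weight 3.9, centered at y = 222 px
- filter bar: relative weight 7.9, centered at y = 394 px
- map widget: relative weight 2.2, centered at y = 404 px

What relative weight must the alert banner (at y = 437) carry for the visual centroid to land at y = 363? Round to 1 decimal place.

Fixed elements: Σw = 2.1 + 5.6 + 3.9 + 7.9 + 2.2 = 21.7, Σw·y = 2.1·75 + 5.6·438 + 3.9·222 + 7.9·394 + 2.2·404 = 7477.5.
Balance at y = 363 requires (7477.5 + w·437) / (21.7 + w) = 363.
Solving: w = (363·21.7 − 7477.5) / (437 − 363) = 399.6 / 74 ≈ 5.40.

w ≈ 5.4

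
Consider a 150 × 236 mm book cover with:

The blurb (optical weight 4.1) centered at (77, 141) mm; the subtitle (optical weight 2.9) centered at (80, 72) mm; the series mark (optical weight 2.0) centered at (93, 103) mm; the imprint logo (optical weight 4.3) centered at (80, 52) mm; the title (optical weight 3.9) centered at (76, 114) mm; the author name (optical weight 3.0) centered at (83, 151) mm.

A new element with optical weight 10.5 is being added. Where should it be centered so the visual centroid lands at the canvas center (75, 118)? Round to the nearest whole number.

New total weight: (4.1 + 2.9 + 2.0 + 4.3 + 3.9 + 3.0) + 10.5 = 30.7.
x: need Σw·x = 30.7·75 = 2302.5. Existing = 4.1·77 + 2.9·80 + 2.0·93 + 4.3·80 + 3.9·76 + 3.0·83 = 1623.1. Remainder 679.4 / 10.5 ≈ 64.70.
y: need Σw·y = 30.7·118 = 3622.6. Existing = 4.1·141 + 2.9·72 + 2.0·103 + 4.3·52 + 3.9·114 + 3.0·151 = 2114.1. Remainder 1508.5 / 10.5 ≈ 143.67.

(65, 144)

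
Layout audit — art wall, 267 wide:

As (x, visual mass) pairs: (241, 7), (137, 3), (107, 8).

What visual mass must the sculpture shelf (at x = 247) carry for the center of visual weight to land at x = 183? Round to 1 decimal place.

Fixed elements: Σw = 7 + 3 + 8 = 18, Σw·x = 7·241 + 3·137 + 8·107 = 2954.
Balance at x = 183 requires (2954 + w·247) / (18 + w) = 183.
Solving: w = (183·18 − 2954) / (247 − 183) = 340 / 64 ≈ 5.31.

w ≈ 5.3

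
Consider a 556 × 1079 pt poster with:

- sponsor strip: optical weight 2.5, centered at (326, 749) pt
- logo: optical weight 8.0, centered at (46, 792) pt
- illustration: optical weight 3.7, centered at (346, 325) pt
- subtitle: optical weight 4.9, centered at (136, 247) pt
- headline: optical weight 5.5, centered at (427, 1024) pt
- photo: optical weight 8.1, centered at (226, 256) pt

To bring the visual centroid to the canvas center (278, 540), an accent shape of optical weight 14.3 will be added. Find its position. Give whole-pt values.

(403, 493)

New total weight: (2.5 + 8.0 + 3.7 + 4.9 + 5.5 + 8.1) + 14.3 = 47.0.
x: target moment 47.0×278 = 13066.0; current 2.5·326 + 8.0·46 + 3.7·346 + 4.9·136 + 5.5·427 + 8.1·226 = 7308.7; the accent shape supplies 5757.3, so x = 5757.3/14.3 ≈ 402.61.
y: target moment 47.0×540 = 25380.0; current 2.5·749 + 8.0·792 + 3.7·325 + 4.9·247 + 5.5·1024 + 8.1·256 = 18326.9; the accent shape supplies 7053.1, so y = 7053.1/14.3 ≈ 493.22.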